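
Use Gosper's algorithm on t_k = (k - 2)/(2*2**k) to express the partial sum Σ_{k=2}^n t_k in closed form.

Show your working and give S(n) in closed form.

The ratio is (k - 1)/(2*(k - 2)).
Take A(k)=1/2, B(k)=1, C(k)=k - 2.
f must satisfy (1/2)·f(k+1) − (1)·f(k) = k - 2.
Bound: deg f ≤ 1.
Solve for f: f(k) = -2*(k - 1) (degree 1 ≤ 1).
Get s_k = R·t_k = (1 - k)/2**k with R(k) = B(k−1)f(k)/C(k) = -2*(k - 1)/(k - 2).
s_(k+1) − s_k = (k - 2)/(2*2**k) = t_k.
s_(n+1) = -2**(-n - 1)*n and s_(2) = -1/4, so S(n) = 1/4 - n/(2*2**n).

S(n) = 1/4 - n/(2*2**n)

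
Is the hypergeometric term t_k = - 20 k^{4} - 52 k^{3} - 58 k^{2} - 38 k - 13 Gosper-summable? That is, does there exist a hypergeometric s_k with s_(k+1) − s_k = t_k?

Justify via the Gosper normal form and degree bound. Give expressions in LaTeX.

Ratio r(k) = (20*k**4 + 132*k**3 + 334*k**2 + 390*k + 181)/(20*k**4 + 52*k**3 + 58*k**2 + 38*k + 13).
Factor: A=1; B=1; C=k**4 + 13*k**3/5 + 29*k**2/10 + 19*k/10 + 13/20.
Solve (1)·f(k+1) − (1)·f(k) = k**4 + 13*k**3/5 + 29*k**2/10 + 19*k/10 + 13/20.
Bound: deg f ≤ 5.
A polynomial solution: f(k) = k*(4*k**4 + 3*k**3 + 3*k + 3)/20.
So s_k = (B(k−1)f/C)·t_k = (k*(4*k**4 + 3*k**3 + 3*k + 3)/(20*k**4 + 52*k**3 + 58*k**2 + 38*k + 13))·t_k = k*(-4*k**4 - 3*k**3 - 3*k - 3).
Δs = -20*k**4 - 52*k**3 - 58*k**2 - 38*k - 13, as required.

Yes. s_k = k \left(- 4 k^{4} - 3 k^{3} - 3 k - 3\right).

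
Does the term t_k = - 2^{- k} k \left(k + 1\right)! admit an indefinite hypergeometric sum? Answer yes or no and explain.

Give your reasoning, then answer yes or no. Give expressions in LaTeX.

Yes. s_k = - 2^{1 - k} \left(k + 1\right)!.

Step 1: r(k) = (k + 1)*(k + 2)/(2*k).
A = k/2 + 1, B = 1, C = k.
Key eq: (k/2 + 1)·f(k+1) = (1)·f(k) + (k).
deg f ≤ 0 (via 1,0,1).
Solving with deg f ≤ 0: f(k) = 2.
Get s_k = R·t_k = -2**(1 - k)*factorial(k + 1) with R(k) = B(k−1)f(k)/C(k) = 2/k.
Δs = -k*factorial(k + 1)/2**k, as required.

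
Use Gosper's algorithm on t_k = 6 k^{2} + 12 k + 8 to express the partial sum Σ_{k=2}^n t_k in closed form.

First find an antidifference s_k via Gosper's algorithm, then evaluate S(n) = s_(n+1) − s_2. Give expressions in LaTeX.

r(k) = (3*k**2 + 12*k + 13)/(3*k**2 + 6*k + 4) after simplifying.
A = 1, B = 1, C = k**2 + 2*k + 4/3.
Key eq: (1)·f(k+1) = (1)·f(k) + (k**2 + 2*k + 4/3).
d = 3 from the (0,0,2) case.
A polynomial solution: f(k) = k*(2*k**2 + 3*k + 3)/6.
Then R = B(k−1)f/C = k*(2*k**2 + 3*k + 3)/(2*(3*k**2 + 6*k + 4)), so s_k = R(k)·t_k = k*(2*k**2 + 3*k + 3).
Check: Δs_k = 6*k**2 + 12*k + 8. ✓
Telescope: S(n) = s_(n+1) − s_(2) = 2*n**3 + 9*n**2 + 15*n + 8 − (34) = 2*n**3 + 9*n**2 + 15*n - 26.

S(n) = 2 n^{3} + 9 n^{2} + 15 n - 26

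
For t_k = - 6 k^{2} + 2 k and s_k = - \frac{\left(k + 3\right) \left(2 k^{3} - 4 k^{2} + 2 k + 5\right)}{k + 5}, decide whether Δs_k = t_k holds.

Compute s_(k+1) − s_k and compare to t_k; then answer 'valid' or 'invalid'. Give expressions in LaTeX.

Invalid: residual \frac{2 \left(4 k^{3} + 32 k^{2} - 12 k - 5\right)}{k^{2} + 11 k + 30} ≠ 0.

s_(k+1) = (-2*k**4 - 10*k**3 - 8*k**2 - 5*k - 20)/(k + 6)
s_(k+1) − s_k = 2*(-3*k**4 - 28*k**3 - 47*k**2 + 18*k - 5)/(k**2 + 11*k + 30)
(s_(k+1) − s_k) − t_k = 2*(4*k**3 + 32*k**2 - 12*k - 5)/(k**2 + 11*k + 30)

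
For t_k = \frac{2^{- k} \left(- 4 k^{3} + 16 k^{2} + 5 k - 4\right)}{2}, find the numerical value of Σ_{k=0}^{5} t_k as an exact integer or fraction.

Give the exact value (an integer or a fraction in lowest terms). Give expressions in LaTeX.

r(k) = (4*k**3 - 4*k**2 - 25*k - 13)/(2*(4*k**3 - 16*k**2 - 5*k + 4)) after simplifying.
Gosper form: A/B · C(k+1)/C(k) with A=1/2, B=1, C=k**3 - 4*k**2 - 5*k/4 + 1.
Key eq: (1/2)·f(k+1) = (1)·f(k) + (k**3 - 4*k**2 - 5*k/4 + 1).
Degrees (0,0,3) ⇒ d ≤ 3.
Match coefficients ⇒ f(k) = -(4*k**3 - 4*k**2 - k + 3)/2.
Then R = B(k−1)f/C = -2*(4*k**3 - 4*k**2 - k + 3)/(4*k**3 - 16*k**2 - 5*k + 4), so s_k = R(k)·t_k = (4*k**3 - 4*k**2 - k + 3)/2**k.
Δs = (-4*k**3 + 16*k**2 + 5*k - 4)/(2*2**k), as required.
Telescoping: Σ = s_(6) − s_(0) = 717/64 − (3) = 525/64.

Σ = 525/64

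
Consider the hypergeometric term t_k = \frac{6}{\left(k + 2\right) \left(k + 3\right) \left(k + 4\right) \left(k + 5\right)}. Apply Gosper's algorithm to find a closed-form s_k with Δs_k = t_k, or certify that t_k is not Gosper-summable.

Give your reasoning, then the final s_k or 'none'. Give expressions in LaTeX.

t_(k+1)/t_k = (k + 2)/(k + 6).
Factor: A=k + 2; B=k + 6; C=1.
Solve (k + 2)·f(k+1) − (k + 5)·f(k) = 1.
d = 3 from the (1,1,0) case.
A polynomial solution: f(k) = k*(k**2 + 9*k + 26)/72.
Get s_k = R·t_k = k*(k**2 + 9*k + 26)/(12*(k + 2)*(k + 3)*(k + 4)) with R(k) = B(k−1)f(k)/C(k) = k*(k + 5)*(k**2 + 9*k + 26)/72.
Verify: 6/(k**4 + 14*k**3 + 71*k**2 + 154*k + 120) matches t_k.

s_k = \frac{k \left(k^{2} + 9 k + 26\right)}{12 \left(k + 2\right) \left(k + 3\right) \left(k + 4\right)}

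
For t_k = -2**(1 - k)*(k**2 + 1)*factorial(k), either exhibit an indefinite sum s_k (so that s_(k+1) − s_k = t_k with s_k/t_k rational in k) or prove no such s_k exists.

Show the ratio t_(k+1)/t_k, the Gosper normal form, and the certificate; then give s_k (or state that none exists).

s_k = -2**(2 - k)*k*factorial(k)

t_(k+1)/t_k = (k + 1)*((k + 1)**2 + 1)/(2*(k**2 + 1)).
Gosper form: A/B · C(k+1)/C(k) with A=k/2 + 1/2, B=1, C=k**2 + 1.
Solve (k/2 + 1/2)·f(k+1) − (1)·f(k) = k**2 + 1.
From deg A=1, deg B=0, deg C=2: d=1.
Match coefficients ⇒ f(k) = 2*k.
R(k) = B(k−1)·f(k)/C(k) = 2*k/(k**2 + 1); s_k = R·t_k = -2**(2 - k)*k*factorial(k).
s_(k+1) − s_k = -2**(1 - k)*(k**2 + 1)*factorial(k) = t_k.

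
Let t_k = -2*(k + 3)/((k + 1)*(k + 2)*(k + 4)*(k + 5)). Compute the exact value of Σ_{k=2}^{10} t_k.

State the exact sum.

Compute t_(k+1)/t_k: get (k + 1)*(k + 4)**2/((k + 3)**2*(k + 6)).
Normal form (A,B,C) = (k + 1, k + 6, k**2 + 6*k + 9).
Set up (k + 1)·f(k+1) − (k + 5)·f(k) − (k**2 + 6*k + 9) = 0.
d = 4 from the (1,1,2) case.
A polynomial solution: f(k) = k*(k + 2)*(k + 3)*(k + 5)/8.
R(k) = B(k−1)·f(k)/C(k) = k*(k + 2)*(k + 5)**2/(8*(k + 3)); s_k = R·t_k = k*(-k - 5)/(4*(k**2 + 5*k + 4)).
Check: Δs_k = 2*(-k - 3)/(k**4 + 12*k**3 + 49*k**2 + 78*k + 40). ✓
Σ_(k=2)^(10) t_k = s_(11) − s_(2) = -11/45 − (-7/36) = -1/20.

Σ = -1/20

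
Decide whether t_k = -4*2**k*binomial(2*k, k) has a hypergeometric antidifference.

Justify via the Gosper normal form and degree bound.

No — t_k has no hypergeometric antidifference.

Ratio r(k) = 4*(2*k + 1)/(k + 1).
Gosper form: A/B · C(k+1)/C(k) with A=8*k + 4, B=k + 1, C=1.
Key eq: (8*k + 4)·f(k+1) = (k)·f(k) + (1).
From deg A=1, deg B=1, deg C=0: d=-1.
deg f ≤ -1 is impossible — no certificate.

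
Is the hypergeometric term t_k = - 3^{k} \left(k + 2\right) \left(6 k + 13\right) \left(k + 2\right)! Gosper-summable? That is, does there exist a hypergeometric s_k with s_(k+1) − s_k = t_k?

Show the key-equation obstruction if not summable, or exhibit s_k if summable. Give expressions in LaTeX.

Yes. s_k = - 3^{k} \left(2 k + 1\right) \left(k + 2\right)!.

The ratio is (k + 3)**2*(18*k + 57)/((k + 2)*(6*k + 13)).
Take A(k)=3*k + 9, B(k)=1, C(k)=k**2 + 25*k/6 + 13/3.
Need (3*k + 9)·f(k+1) − (1)·f(k) = k**2 + 25*k/6 + 13/3.
d = 1 from the (1,0,2) case.
Solve for f: f(k) = (2*k + 1)/6 (degree 1 ≤ 1).
R(k) = B(k−1)·f(k)/C(k) = (2*k + 1)/((k + 2)*(6*k + 13)); s_k = R·t_k = -3**k*(2*k + 1)*factorial(k + 2).
Verify: -3**k*(k + 2)*(6*k + 13)*factorial(k + 2) matches t_k.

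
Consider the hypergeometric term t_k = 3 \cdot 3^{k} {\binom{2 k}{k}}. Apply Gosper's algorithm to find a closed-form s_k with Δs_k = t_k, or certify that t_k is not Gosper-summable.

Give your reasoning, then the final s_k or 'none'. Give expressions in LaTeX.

Step 1: r(k) = 6*(2*k + 1)/(k + 1).
Factor: A=12*k + 6; B=k + 1; C=1.
Need (12*k + 6)·f(k+1) − (k)·f(k) = 1.
From deg A=1, deg B=1, deg C=0: d=-1.
d = -1 < 0 ⇒ no nonzero polynomial f; not summable.

none — t_k is not Gosper-summable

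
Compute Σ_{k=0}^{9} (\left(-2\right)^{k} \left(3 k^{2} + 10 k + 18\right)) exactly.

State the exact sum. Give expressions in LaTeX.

Σ = -126972

Step 1: r(k) = 2*(-3*k**2 - 16*k - 31)/(3*k**2 + 10*k + 18).
Normal form (A,B,C) = (-2, 1, k**2 + 10*k/3 + 6).
Solve (-2)·f(k+1) − (1)·f(k) = k**2 + 10*k/3 + 6.
From deg A=0, deg B=0, deg C=2: d=2.
Coefficient equations give f(k) = -(k**2 + 2*k + 4)/3.
Get s_k = R·t_k = (-2)**k*(-k**2 - 2*k - 4) with R(k) = B(k−1)f(k)/C(k) = -(k**2 + 2*k + 4)/(3*k**2 + 10*k + 18).
Check: Δs_k = (-2)**k*(3*k**2 + 10*k + 18). ✓
Σ_(k=0)^(9) t_k = s_(10) − s_(0) = -126976 − (-4) = -126972.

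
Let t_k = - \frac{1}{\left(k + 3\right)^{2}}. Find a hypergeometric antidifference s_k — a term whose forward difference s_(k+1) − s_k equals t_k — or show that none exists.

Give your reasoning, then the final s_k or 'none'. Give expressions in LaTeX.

none (Gosper's algorithm certifies no s_k)

r(k) = (k + 3)**2/(k + 4)**2 after simplifying.
Factor: A=k**2 + 6*k + 9; B=k**2 + 8*k + 16; C=1.
Key eq: (k**2 + 6*k + 9)·f(k+1) = (k**2 + 6*k + 9)·f(k) + (1).
deg f ≤ 0 (via 2,2,0).
Generic f = c0 gives residual -1; -1 = 0 cannot hold, so t_k is not Gosper-summable.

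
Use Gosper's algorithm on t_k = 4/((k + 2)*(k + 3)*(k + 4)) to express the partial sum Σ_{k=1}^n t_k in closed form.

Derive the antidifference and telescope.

S(n) = n*(n + 7)/(6*(n**2 + 7*n + 12))

Ratio r(k) = (k + 2)/(k + 5).
A = k + 2, B = k + 5, C = 1.
Set up (k + 2)·f(k+1) − (k + 4)·f(k) − (1) = 0.
d = 2 from the (1,1,0) case.
Solving with deg f ≤ 2: f(k) = k*(k + 5)/12.
So s_k = (B(k−1)f/C)·t_k = (k*(k + 4)*(k + 5)/12)·t_k = k*(k + 5)/(3*(k + 2)*(k + 3)).
Δs = 4/(k**3 + 9*k**2 + 26*k + 24), as required.
Σ_(k=1)^n t_k = s_(n+1) − s_(1) = ((n**2 + 7*n + 6)/(3*(n**2 + 7*n + 12))) − (1/6), i.e. n*(n + 7)/(6*(n**2 + 7*n + 12)).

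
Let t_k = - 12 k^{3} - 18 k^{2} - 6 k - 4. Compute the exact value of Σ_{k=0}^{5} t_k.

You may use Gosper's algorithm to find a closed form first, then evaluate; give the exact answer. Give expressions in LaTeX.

Σ = -3804

The ratio is (6*k**3 + 27*k**2 + 39*k + 20)/(6*k**3 + 9*k**2 + 3*k + 2).
Gosper form: A/B · C(k+1)/C(k) with A=1, B=1, C=k**3 + 3*k**2/2 + k/2 + 1/3.
Need (1)·f(k+1) − (1)·f(k) = k**3 + 3*k**2/2 + k/2 + 1/3.
From deg A=0, deg B=0, deg C=3: d=4.
Match coefficients ⇒ f(k) = k*(3*k**3 - 3*k + 4)/12.
R(k) = B(k−1)·f(k)/C(k) = k*(3*k**3 - 3*k + 4)/(2*(6*k**3 + 9*k**2 + 3*k + 2)); s_k = R·t_k = k*(-3*k**3 + 3*k - 4).
s_(k+1) − s_k = -12*k**3 - 18*k**2 - 6*k - 4 = t_k.
Evaluate s at k=6 and k=0: -3804 and 0; difference -3804.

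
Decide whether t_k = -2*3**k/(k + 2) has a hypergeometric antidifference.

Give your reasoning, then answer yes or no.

No — negative degree bound, so no certificate f.

Ratio r(k) = 3*(k + 2)/(k + 3).
Take A(k)=3*k + 6, B(k)=k + 3, C(k)=1.
f must satisfy (3*k + 6)·f(k+1) − (k + 2)·f(k) = 1.
d = -1 from the (1,1,0) case.
deg f ≤ -1 is impossible — no certificate.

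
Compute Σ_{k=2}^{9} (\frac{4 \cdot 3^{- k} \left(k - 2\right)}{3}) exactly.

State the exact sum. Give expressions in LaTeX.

Σ = 6544/59049

t_(k+1)/t_k = (k - 1)/(3*(k - 2)).
A = 1/3, B = 1, C = k - 2.
Need (1/3)·f(k+1) − (1)·f(k) = k - 2.
From deg A=0, deg B=0, deg C=1: d=1.
A polynomial solution: f(k) = -3*(2*k - 3)/4.
Then R = B(k−1)f/C = -3*(2*k - 3)/(4*(k - 2)), so s_k = R(k)·t_k = (3 - 2*k)/3**k.
Check: Δs_k = 4*(k - 2)/(3*3**k). ✓
Σ_(k=2)^(9) t_k = s_(10) − s_(2) = -17/59049 − (-1/9) = 6544/59049.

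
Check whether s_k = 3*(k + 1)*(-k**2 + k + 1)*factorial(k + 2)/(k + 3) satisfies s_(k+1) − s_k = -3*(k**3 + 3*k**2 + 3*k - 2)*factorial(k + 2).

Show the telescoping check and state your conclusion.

Invalid: residual 6*(k**4 + 6*k**3 + 11*k**2 + 8*k - 5)*factorial(k + 2)/((k + 3)*(k + 4)) ≠ 0.

s_(k+1) = -3*(k + 2)*(k**2 + k - 1)*factorial(k + 3)/(k + 4)
s_(k+1) − s_k = -3*(k**5 + 8*k**4 + 24*k**3 + 33*k**2 + 6*k - 14)*factorial(k + 2)/((k + 3)*(k + 4))
(s_(k+1) − s_k) − t_k = 6*(k**4 + 6*k**3 + 11*k**2 + 8*k - 5)*factorial(k + 2)/((k + 3)*(k + 4))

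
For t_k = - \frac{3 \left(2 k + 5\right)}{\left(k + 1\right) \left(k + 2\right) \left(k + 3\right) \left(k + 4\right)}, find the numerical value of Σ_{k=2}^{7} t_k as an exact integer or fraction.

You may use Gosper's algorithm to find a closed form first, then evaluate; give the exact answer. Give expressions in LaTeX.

Σ = -28/165

t_(k+1)/t_k = (k + 1)*(2*k + 7)/((k + 5)*(2*k + 5)).
Take A(k)=k + 1, B(k)=k + 5, C(k)=k + 5/2.
f must satisfy (k + 1)·f(k+1) − (k + 4)·f(k) = k + 5/2.
Degrees (1,1,1) ⇒ d ≤ 3.
Solving with deg f ≤ 3: f(k) = k*(k + 2)*(k + 4)/6.
Get s_k = R·t_k = k*(-k - 4)/(k**2 + 4*k + 3) with R(k) = B(k−1)f(k)/C(k) = k*(k + 2)*(k + 4)**2/(3*(2*k + 5)).
Δs = 3*(-2*k - 5)/(k**4 + 10*k**3 + 35*k**2 + 50*k + 24), as required.
Evaluate s at k=8 and k=2: -32/33 and -4/5; difference -28/165.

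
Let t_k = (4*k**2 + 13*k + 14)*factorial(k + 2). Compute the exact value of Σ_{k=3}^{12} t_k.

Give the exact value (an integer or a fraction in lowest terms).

The ratio is (k + 3)*(13*k + 4*(k + 1)**2 + 27)/(4*k**2 + 13*k + 14).
Factor: A=k + 3; B=1; C=k**2 + 13*k/4 + 7/2.
Key eq: (k + 3)·f(k+1) = (1)·f(k) + (k**2 + 13*k/4 + 7/2).
Degrees (1,0,2) ⇒ d ≤ 1.
A polynomial solution: f(k) = (4*k + 1)/4.
Certificate R = B(k−1)f/C = (4*k + 1)/(4*k**2 + 13*k + 14) gives s_k = (4*k + 1)*factorial(k + 2).
Δs = (4*k**2 + 13*k + 14)*factorial(k + 2), as required.
Telescoping: Σ = s_(13) − s_(3) = 69306741504000 − (1560) = 69306741502440.

Σ = 69306741502440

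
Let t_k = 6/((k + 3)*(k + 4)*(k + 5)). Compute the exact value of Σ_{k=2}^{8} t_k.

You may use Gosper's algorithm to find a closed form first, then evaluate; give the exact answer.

t_(k+1)/t_k = (k + 3)/(k + 6).
So A=k + 3 and B=k + 6, with C=1.
f must satisfy (k + 3)·f(k+1) − (k + 5)·f(k) = 1.
From deg A=1, deg B=1, deg C=0: d=2.
A polynomial solution: f(k) = k*(k + 7)/24.
So s_k = (B(k−1)f/C)·t_k = (k*(k + 5)*(k + 7)/24)·t_k = k*(k + 7)/(4*(k + 3)*(k + 4)).
Δs = 6/(k**3 + 12*k**2 + 47*k + 60), as required.
Telescoping: Σ = s_(9) − s_(2) = 3/13 − (3/20) = 21/260.

Σ = 21/260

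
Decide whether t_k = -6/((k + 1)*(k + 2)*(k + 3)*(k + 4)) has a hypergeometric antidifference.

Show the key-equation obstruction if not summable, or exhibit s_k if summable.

Yes. s_k = k*(-k**2 - 6*k - 11)/(3*(k + 1)*(k + 2)*(k + 3)).

Ratio r(k) = (k + 1)/(k + 5).
Factor: A=k + 1; B=k + 5; C=1.
f must satisfy (k + 1)·f(k+1) − (k + 4)·f(k) = 1.
Degrees (1,1,0) ⇒ d ≤ 3.
Solve for f: f(k) = k*(k**2 + 6*k + 11)/18 (degree 3 ≤ 3).
Get s_k = R·t_k = k*(-k**2 - 6*k - 11)/(3*(k + 1)*(k + 2)*(k + 3)) with R(k) = B(k−1)f(k)/C(k) = k*(k + 4)*(k**2 + 6*k + 11)/18.
s_(k+1) − s_k = -6/(k**4 + 10*k**3 + 35*k**2 + 50*k + 24) = t_k.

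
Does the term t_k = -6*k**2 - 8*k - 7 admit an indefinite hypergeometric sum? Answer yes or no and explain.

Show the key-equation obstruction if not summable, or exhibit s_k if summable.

Step 1: r(k) = (6*k**2 + 20*k + 21)/(6*k**2 + 8*k + 7).
Take A(k)=1, B(k)=1, C(k)=k**2 + 4*k/3 + 7/6.
f must satisfy (1)·f(k+1) − (1)·f(k) = k**2 + 4*k/3 + 7/6.
d = 3 from the (0,0,2) case.
Solving with deg f ≤ 3: f(k) = k*(2*k**2 + k + 4)/6.
R(k) = B(k−1)·f(k)/C(k) = k*(2*k**2 + k + 4)/(6*k**2 + 8*k + 7); s_k = R·t_k = k*(-2*k**2 - k - 4).
Check: Δs_k = -6*k**2 - 8*k - 7. ✓

Yes. s_k = k*(-2*k**2 - k - 4).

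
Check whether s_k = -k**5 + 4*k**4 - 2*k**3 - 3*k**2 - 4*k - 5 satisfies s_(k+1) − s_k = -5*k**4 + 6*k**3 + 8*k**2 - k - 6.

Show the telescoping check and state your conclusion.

s_(k+1) = -k**5 - k**4 + 4*k**3 + 5*k**2 - 5*k - 11
s_(k+1) − s_k = -5*k**4 + 6*k**3 + 8*k**2 - k - 6
(s_(k+1) − s_k) − t_k = 0

valid (s_(k+1) − s_k reduces to t_k)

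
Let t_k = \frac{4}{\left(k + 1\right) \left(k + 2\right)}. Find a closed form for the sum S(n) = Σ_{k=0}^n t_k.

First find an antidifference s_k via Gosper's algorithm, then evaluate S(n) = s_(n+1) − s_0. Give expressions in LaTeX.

t_(k+1)/t_k = (k + 1)/(k + 3).
Factor: A=k + 1; B=k + 3; C=1.
Set up (k + 1)·f(k+1) − (k + 2)·f(k) − (1) = 0.
d = 1 from the (1,1,0) case.
Solve for f: f(k) = k (degree 1 ≤ 1).
Certificate R = B(k−1)f/C = k*(k + 2) gives s_k = 4*k/(k + 1).
s_(k+1) − s_k = 4/(k**2 + 3*k + 2) = t_k.
Evaluate: s_(n+1) = 4*(n + 1)/(n + 2); subtract s_(0) = 0 ⇒ S(n) = 4*(n + 1)/(n + 2).

S(n) = \frac{4 \left(n + 1\right)}{n + 2}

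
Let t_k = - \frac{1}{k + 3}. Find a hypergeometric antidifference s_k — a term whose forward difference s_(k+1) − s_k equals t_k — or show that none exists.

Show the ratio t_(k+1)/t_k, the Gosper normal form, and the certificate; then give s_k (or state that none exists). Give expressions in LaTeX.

Ratio r(k) = (k + 3)/(k + 4).
Gosper form: A/B · C(k+1)/C(k) with A=k + 3, B=k + 4, C=1.
Set up (k + 3)·f(k+1) − (k + 3)·f(k) − (1) = 0.
d = 0 from the (1,1,0) case.
f = c0 ⇒ A·f(k+1) − B(k−1)·f(k) − C = -1. The system {-1 = 0} is inconsistent; no antidifference.

none — t_k is not Gosper-summable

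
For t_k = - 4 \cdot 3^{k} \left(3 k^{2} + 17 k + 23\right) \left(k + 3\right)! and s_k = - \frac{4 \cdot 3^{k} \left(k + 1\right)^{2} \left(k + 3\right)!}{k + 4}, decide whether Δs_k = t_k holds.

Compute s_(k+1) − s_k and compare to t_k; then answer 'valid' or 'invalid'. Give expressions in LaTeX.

s_(k+1) = -12*3**k*(k + 2)**2*factorial(k + 4)/(k + 5)
s_(k+1) − s_k = -4*3**k*(3*k**4 + 35*k**3 + 149*k**2 + 277*k + 187)*factorial(k + 3)/((k + 4)*(k + 5))
(s_(k+1) − s_k) − t_k = 12*3**k*(3*k**3 + 29*k**2 + 90*k + 91)*factorial(k + 3)/((k + 4)*(k + 5))

Invalid: residual \frac{12 \cdot 3^{k} \left(3 k^{3} + 29 k^{2} + 90 k + 91\right) \left(k + 3\right)!}{\left(k + 4\right) \left(k + 5\right)} ≠ 0.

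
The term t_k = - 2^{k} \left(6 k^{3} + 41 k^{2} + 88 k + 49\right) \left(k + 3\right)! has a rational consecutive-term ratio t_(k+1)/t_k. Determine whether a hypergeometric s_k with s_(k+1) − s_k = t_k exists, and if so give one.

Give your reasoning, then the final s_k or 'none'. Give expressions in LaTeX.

r(k) = 2*(6*k**4 + 83*k**3 + 424*k**2 + 936*k + 736)/(6*k**3 + 41*k**2 + 88*k + 49) after simplifying.
Gosper form: A/B · C(k+1)/C(k) with A=2*k + 8, B=1, C=k**3 + 41*k**2/6 + 44*k/3 + 49/6.
Solve (2*k + 8)·f(k+1) − (1)·f(k) = k**3 + 41*k**2/6 + 44*k/3 + 49/6.
Bound: deg f ≤ 2.
Match coefficients ⇒ f(k) = (3*k**2 + 4*k - 1)/6.
Get s_k = R·t_k = -2**k*(3*k**2 + 4*k - 1)*factorial(k + 3) with R(k) = B(k−1)f(k)/C(k) = (3*k**2 + 4*k - 1)/(6*k**3 + 41*k**2 + 88*k + 49).
Δs = -2**k*(6*k**3 + 41*k**2 + 88*k + 49)*factorial(k + 3), as required.

s_k = - 2^{k} \left(3 k^{2} + 4 k - 1\right) \left(k + 3\right)!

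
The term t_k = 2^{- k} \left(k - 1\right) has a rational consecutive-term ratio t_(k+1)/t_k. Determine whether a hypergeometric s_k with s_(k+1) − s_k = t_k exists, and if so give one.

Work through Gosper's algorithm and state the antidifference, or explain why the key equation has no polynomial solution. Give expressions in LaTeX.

t_(k+1)/t_k = k/(2*(k - 1)).
So A=1/2 and B=1, with C=k - 1.
f must satisfy (1/2)·f(k+1) − (1)·f(k) = k - 1.
Degrees (0,0,1) ⇒ d ≤ 1.
Match coefficients ⇒ f(k) = -2*k.
R(k) = B(k−1)·f(k)/C(k) = -2*k/(k - 1); s_k = R·t_k = -2**(1 - k)*k.
s_(k+1) − s_k = (k - 1)/2**k = t_k.

s_k = - 2^{1 - k} k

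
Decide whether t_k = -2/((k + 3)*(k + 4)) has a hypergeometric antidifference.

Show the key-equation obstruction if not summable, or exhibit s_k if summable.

Yes. s_k = -2*k/(3*k + 9).

The ratio is (k + 3)/(k + 5).
Gosper form: A/B · C(k+1)/C(k) with A=k + 3, B=k + 5, C=1.
Set up (k + 3)·f(k+1) − (k + 4)·f(k) − (1) = 0.
From deg A=1, deg B=1, deg C=0: d=1.
Solve for f: f(k) = k/3 (degree 1 ≤ 1).
Get s_k = R·t_k = -2*k/(3*k + 9) with R(k) = B(k−1)f(k)/C(k) = k*(k + 4)/3.
Verify: -2/(k**2 + 7*k + 12) matches t_k.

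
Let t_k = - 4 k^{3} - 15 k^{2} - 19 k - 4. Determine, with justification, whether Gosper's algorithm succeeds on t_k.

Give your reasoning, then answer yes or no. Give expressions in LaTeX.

Yes. s_k = k \left(- k^{3} - 3 k^{2} - 3 k + 3\right).

The ratio is (4*k**3 + 27*k**2 + 61*k + 42)/(4*k**3 + 15*k**2 + 19*k + 4).
Factor: A=1; B=1; C=k**3 + 15*k**2/4 + 19*k/4 + 1.
f must satisfy (1)·f(k+1) − (1)·f(k) = k**3 + 15*k**2/4 + 19*k/4 + 1.
Bound: deg f ≤ 4.
Solve for f: f(k) = k*(k**3 + 3*k**2 + 3*k - 3)/4 (degree 4 ≤ 4).
Get s_k = R·t_k = k*(-k**3 - 3*k**2 - 3*k + 3) with R(k) = B(k−1)f(k)/C(k) = k*(k**3 + 3*k**2 + 3*k - 3)/(4*k**3 + 15*k**2 + 19*k + 4).
Δs = -4*k**3 - 15*k**2 - 19*k - 4, as required.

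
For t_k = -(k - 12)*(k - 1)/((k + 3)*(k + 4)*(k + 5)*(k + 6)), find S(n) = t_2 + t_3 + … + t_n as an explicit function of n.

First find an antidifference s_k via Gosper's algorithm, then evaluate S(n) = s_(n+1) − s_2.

t_(k+1)/t_k = k*(k - 11)*(k + 3)/((k - 12)*(k - 1)*(k + 7)).
Factor: A=k + 3; B=k + 7; C=k**2 - 13*k + 12.
Key eq: (k + 3)·f(k+1) = (k + 6)·f(k) + (k**2 - 13*k + 12).
Bound: deg f ≤ 3.
Solving with deg f ≤ 3: f(k) = k*(k**2 - 18*k + 137)/30.
Get s_k = R·t_k = k*(-k**2 + 18*k - 137)/(30*(k**3 + 12*k**2 + 47*k + 60)) with R(k) = B(k−1)f(k)/C(k) = k*(k + 6)*(k**2 - 18*k + 137)/(30*(k - 12)*(k - 1)).
s_(k+1) − s_k = (-k**2 + 13*k - 12)/(k**4 + 18*k**3 + 119*k**2 + 342*k + 360) = t_k.
s_(n+1) = (-n**3 + 15*n**2 - 104*n - 120)/(30*(n**3 + 15*n**2 + 74*n + 120)) and s_(2) = -1/30, so S(n) = n*(n - 1)/(n**3 + 15*n**2 + 74*n + 120).

S(n) = n*(n - 1)/(n**3 + 15*n**2 + 74*n + 120)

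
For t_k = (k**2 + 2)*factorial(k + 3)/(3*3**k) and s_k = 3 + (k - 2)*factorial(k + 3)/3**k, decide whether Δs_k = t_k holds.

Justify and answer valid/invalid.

s_(k+1) = 3**(-k - 1)*(k - 1)*factorial(k + 4) + 3
s_(k+1) − s_k = (k**2 + 2)*factorial(k + 3)/(3*3**k)
(s_(k+1) − s_k) − t_k = 0

Valid: the claim telescopes to t_k.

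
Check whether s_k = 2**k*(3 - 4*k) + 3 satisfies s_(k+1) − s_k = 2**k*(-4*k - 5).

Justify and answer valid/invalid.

Valid: the claim telescopes to t_k.

s_(k+1) = -2*2**k*(4*k + 1) + 3
s_(k+1) − s_k = 2**k*(-4*k - 5)
(s_(k+1) − s_k) − t_k = 0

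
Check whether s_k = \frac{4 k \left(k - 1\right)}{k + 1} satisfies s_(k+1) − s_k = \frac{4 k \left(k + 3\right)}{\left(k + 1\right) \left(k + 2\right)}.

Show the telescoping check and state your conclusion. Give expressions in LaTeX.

s_(k+1) = 4*k*(k + 1)/(k + 2)
s_(k+1) − s_k = 4*k*(k + 3)/(k**2 + 3*k + 2)
(s_(k+1) − s_k) − t_k = 0

Valid — Δs_k = t_k.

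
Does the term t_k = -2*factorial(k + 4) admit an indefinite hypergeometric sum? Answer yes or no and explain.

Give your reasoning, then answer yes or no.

No — negative degree bound, so no certificate f.

Compute t_(k+1)/t_k: get k + 5.
Gosper form: A/B · C(k+1)/C(k) with A=k + 5, B=1, C=1.
Set up (k + 5)·f(k+1) − (1)·f(k) − (1) = 0.
deg f ≤ -1 (via 1,0,0).
d = -1 < 0 ⇒ no nonzero polynomial f; not summable.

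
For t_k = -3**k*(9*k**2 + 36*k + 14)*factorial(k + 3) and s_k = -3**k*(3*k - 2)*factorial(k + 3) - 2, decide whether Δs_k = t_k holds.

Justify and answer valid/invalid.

Valid: the claim telescopes to t_k.

s_(k+1) = -3**(k + 1)*(3*k + 1)*factorial(k + 4) - 2
s_(k+1) − s_k = -3**k*(9*k**2 + 36*k + 14)*factorial(k + 3)
(s_(k+1) − s_k) − t_k = 0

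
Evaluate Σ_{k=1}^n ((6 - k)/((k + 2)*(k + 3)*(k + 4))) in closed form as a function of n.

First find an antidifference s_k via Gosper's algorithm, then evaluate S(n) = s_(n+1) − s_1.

The ratio is (k - 5)*(k + 2)/((k - 6)*(k + 5)).
So A=k + 2 and B=k + 5, with C=k - 6.
Solve (k + 2)·f(k+1) − (k + 4)·f(k) = k - 6.
d = 2 from the (1,1,1) case.
A polynomial solution: f(k) = -k*(k + 8)/3.
So s_k = (B(k−1)f/C)·t_k = (-k*(k + 4)*(k + 8)/(3*(k - 6)))·t_k = k*(k + 8)/(3*(k + 2)*(k + 3)).
Verify: (6 - k)/(k**3 + 9*k**2 + 26*k + 24) matches t_k.
Evaluate: s_(n+1) = (n**2 + 10*n + 9)/(3*(n**2 + 7*n + 12)); subtract s_(1) = 1/4 ⇒ S(n) = n*(n + 19)/(12*(n**2 + 7*n + 12)).

S(n) = n*(n + 19)/(12*(n**2 + 7*n + 12))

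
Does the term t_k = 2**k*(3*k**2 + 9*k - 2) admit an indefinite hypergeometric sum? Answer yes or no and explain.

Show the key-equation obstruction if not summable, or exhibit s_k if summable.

Yes. s_k = 2**k*(3*k**2 - 3*k - 2).

The ratio is 2*(3*k**2 + 15*k + 10)/(3*k**2 + 9*k - 2).
So A=2 and B=1, with C=k**2 + 3*k - 2/3.
Set up (2)·f(k+1) − (1)·f(k) − (k**2 + 3*k - 2/3) = 0.
d = 2 from the (0,0,2) case.
A polynomial solution: f(k) = (3*k**2 - 3*k - 2)/3.
Get s_k = R·t_k = 2**k*(3*k**2 - 3*k - 2) with R(k) = B(k−1)f(k)/C(k) = (3*k**2 - 3*k - 2)/(3*k**2 + 9*k - 2).
Δs = 2**k*(3*k**2 + 9*k - 2), as required.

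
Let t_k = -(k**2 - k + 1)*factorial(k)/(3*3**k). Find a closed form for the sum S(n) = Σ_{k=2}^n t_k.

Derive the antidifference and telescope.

S(n) = 3**(-n - 2)*(4*3**n - 3*n**2*factorial(n) - 6*n*factorial(n) - 3*factorial(n))

Step 1: r(k) = -(k + 1)*(k - (k + 1)**2)/(3*k**2 - 3*k + 3).
So A=k/3 + 1/3 and B=1, with C=k**2 - k + 1.
Solve (k/3 + 1/3)·f(k+1) − (1)·f(k) = k**2 - k + 1.
Bound: deg f ≤ 1.
Match coefficients ⇒ f(k) = 3*k.
Then R = B(k−1)f/C = 3*k/(k**2 - k + 1), so s_k = R(k)·t_k = -k*factorial(k)/3**k.
Verify: -(k**2 - k + 1)*factorial(k)/(3*3**k) matches t_k.
s_(n+1) = -3**(-n - 1)*(n + 1)*factorial(n + 1) and s_(2) = -4/9, so S(n) = 3**(-n - 2)*(4*3**n - 3*n**2*factorial(n) - 6*n*factorial(n) - 3*factorial(n)).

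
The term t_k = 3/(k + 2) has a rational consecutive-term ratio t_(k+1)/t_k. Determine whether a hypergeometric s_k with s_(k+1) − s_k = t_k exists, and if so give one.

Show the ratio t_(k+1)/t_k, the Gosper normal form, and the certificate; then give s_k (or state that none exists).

none — t_k is not Gosper-summable

Compute t_(k+1)/t_k: get (k + 2)/(k + 3).
Take A(k)=k + 2, B(k)=k + 3, C(k)=1.
Key eq: (k + 2)·f(k+1) = (k + 2)·f(k) + (1).
deg f ≤ 0 (via 1,1,0).
f = c0 ⇒ A·f(k+1) − B(k−1)·f(k) − C = -1. The system {-1 = 0} is inconsistent; no antidifference.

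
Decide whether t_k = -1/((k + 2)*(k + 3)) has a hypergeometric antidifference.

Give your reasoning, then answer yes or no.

Yes. s_k = -k/(2*k + 4).

Step 1: r(k) = (k + 2)/(k + 4).
A = k + 2, B = k + 4, C = 1.
Solve (k + 2)·f(k+1) − (k + 3)·f(k) = 1.
Degrees (1,1,0) ⇒ d ≤ 1.
Solve for f: f(k) = k/2 (degree 1 ≤ 1).
R(k) = B(k−1)·f(k)/C(k) = k*(k + 3)/2; s_k = R·t_k = -k/(2*k + 4).
s_(k+1) − s_k = -1/(k**2 + 5*k + 6) = t_k.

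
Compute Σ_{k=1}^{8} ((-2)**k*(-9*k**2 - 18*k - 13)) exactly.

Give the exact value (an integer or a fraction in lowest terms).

r(k) = 2*(-9*k**2 - 36*k - 40)/(9*k**2 + 18*k + 13) after simplifying.
A = -2, B = 1, C = k**2 + 2*k + 13/9.
Key eq: (-2)·f(k+1) = (1)·f(k) + (k**2 + 2*k + 13/9).
d = 2 from the (0,0,2) case.
A polynomial solution: f(k) = -(3*k**2 + 2*k + 1)/9.
So s_k = (B(k−1)f/C)·t_k = (-(3*k**2 + 2*k + 1)/(9*k**2 + 18*k + 13))·t_k = (-2)**k*(3*k**2 + 2*k + 1).
s_(k+1) − s_k = (-2)**k*(-9*k**2 - 18*k - 13) = t_k.
Σ_(k=1)^(8) t_k = s_(9) − s_(1) = -134144 − (-12) = -134132.

Σ = -134132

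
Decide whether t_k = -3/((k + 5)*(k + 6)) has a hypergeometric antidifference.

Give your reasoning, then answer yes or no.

Yes. s_k = -3*k/(5*k + 25).

Ratio r(k) = (k + 5)/(k + 7).
Gosper form: A/B · C(k+1)/C(k) with A=k + 5, B=k + 7, C=1.
Set up (k + 5)·f(k+1) − (k + 6)·f(k) − (1) = 0.
Bound: deg f ≤ 1.
A polynomial solution: f(k) = k/5.
Then R = B(k−1)f/C = k*(k + 6)/5, so s_k = R(k)·t_k = -3*k/(5*k + 25).
Check: Δs_k = -3/(k**2 + 11*k + 30). ✓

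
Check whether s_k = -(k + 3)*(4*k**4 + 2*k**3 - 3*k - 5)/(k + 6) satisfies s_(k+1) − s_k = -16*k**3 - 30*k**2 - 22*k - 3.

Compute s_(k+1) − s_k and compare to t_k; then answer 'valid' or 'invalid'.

s_(k+1) = (k + 4)*(3*k - 4*(k + 1)**4 - 2*(k + 1)**3 + 8)/(k + 7)
s_(k+1) − s_k = (-16*k**5 - 202*k**4 - 712*k**3 - 943*k**2 - 549*k - 57)/(k**2 + 13*k + 42)
(s_(k+1) − s_k) − t_k = 3*(12*k**4 + 124*k**3 + 202*k**2 + 138*k + 23)/(k**2 + 13*k + 42)

Invalid: residual 3*(12*k**4 + 124*k**3 + 202*k**2 + 138*k + 23)/(k**2 + 13*k + 42) ≠ 0.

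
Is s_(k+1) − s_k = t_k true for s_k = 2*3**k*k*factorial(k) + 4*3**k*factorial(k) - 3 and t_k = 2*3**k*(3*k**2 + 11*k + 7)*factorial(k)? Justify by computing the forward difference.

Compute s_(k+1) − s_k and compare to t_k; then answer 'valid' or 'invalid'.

s_(k+1) = 6*3**k*k**2*factorial(k) + 24*3**k*k*factorial(k) + 18*3**k*factorial(k) - 3
s_(k+1) − s_k = 2*3**k*(3*k**2 + 11*k + 7)*factorial(k)
(s_(k+1) − s_k) − t_k = 0

valid (s_(k+1) − s_k reduces to t_k)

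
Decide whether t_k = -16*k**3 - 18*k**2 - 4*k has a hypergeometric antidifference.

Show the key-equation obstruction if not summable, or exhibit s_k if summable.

Yes. s_k = k*(-4*k**3 + 2*k**2 + 3*k - 1).

Step 1: r(k) = (8*k**3 + 33*k**2 + 44*k + 19)/(k*(8*k**2 + 9*k + 2)).
A = 1, B = 1, C = k**3 + 9*k**2/8 + k/4.
Need (1)·f(k+1) − (1)·f(k) = k**3 + 9*k**2/8 + k/4.
From deg A=0, deg B=0, deg C=3: d=4.
Solving with deg f ≤ 4: f(k) = k*(k - 1)*(4*k**2 + 2*k - 1)/16.
Certificate R = B(k−1)f/C = (k - 1)*(4*k**2 + 2*k - 1)/(2*(8*k**2 + 9*k + 2)) gives s_k = k*(-4*k**3 + 2*k**2 + 3*k - 1).
Verify: 2*k*(-8*k**2 - 9*k - 2) matches t_k.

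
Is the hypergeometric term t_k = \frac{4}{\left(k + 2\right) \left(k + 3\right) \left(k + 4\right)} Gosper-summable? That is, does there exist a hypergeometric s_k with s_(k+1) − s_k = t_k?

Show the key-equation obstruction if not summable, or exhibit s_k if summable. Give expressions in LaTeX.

Yes. s_k = \frac{k \left(k + 5\right)}{3 \left(k + 2\right) \left(k + 3\right)}.

Ratio r(k) = (k + 2)/(k + 5).
Normal form (A,B,C) = (k + 2, k + 5, 1).
Need (k + 2)·f(k+1) − (k + 4)·f(k) = 1.
From deg A=1, deg B=1, deg C=0: d=2.
Solving with deg f ≤ 2: f(k) = k*(k + 5)/12.
R(k) = B(k−1)·f(k)/C(k) = k*(k + 4)*(k + 5)/12; s_k = R·t_k = k*(k + 5)/(3*(k + 2)*(k + 3)).
Verify: 4/(k**3 + 9*k**2 + 26*k + 24) matches t_k.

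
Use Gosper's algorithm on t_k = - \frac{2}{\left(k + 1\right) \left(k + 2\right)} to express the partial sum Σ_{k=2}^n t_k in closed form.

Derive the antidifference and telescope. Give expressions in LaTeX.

r(k) = (k + 1)/(k + 3) after simplifying.
Take A(k)=k + 1, B(k)=k + 3, C(k)=1.
Need (k + 1)·f(k+1) − (k + 2)·f(k) = 1.
Degrees (1,1,0) ⇒ d ≤ 1.
A polynomial solution: f(k) = k.
Then R = B(k−1)f/C = k*(k + 2), so s_k = R(k)·t_k = -2*k/(k + 1).
Δs = -2/(k**2 + 3*k + 2), as required.
Evaluate: s_(n+1) = 2*(-n - 1)/(n + 2); subtract s_(2) = -4/3 ⇒ S(n) = 2*(1 - n)/(3*(n + 2)).

S(n) = \frac{2 \left(1 - n\right)}{3 \left(n + 2\right)}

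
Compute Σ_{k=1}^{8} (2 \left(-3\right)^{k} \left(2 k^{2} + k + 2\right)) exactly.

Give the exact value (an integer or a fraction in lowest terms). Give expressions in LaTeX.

Step 1: r(k) = 3*(-2*k**2 - 5*k - 5)/(2*k**2 + k + 2).
So A=-3 and B=1, with C=k**2 + k/2 + 1.
Set up (-3)·f(k+1) − (1)·f(k) − (k**2 + k/2 + 1) = 0.
deg f ≤ 2 (via 0,0,2).
A polynomial solution: f(k) = -(k**2 - k + 1)/4.
Get s_k = R·t_k = (-3)**k*(-k**2 + k - 1) with R(k) = B(k−1)f(k)/C(k) = -(k**2 - k + 1)/(2*(2*k**2 + k + 2)).
Verify: 2*(-3)**k*(2*k**2 + k + 2) matches t_k.
Evaluate s at k=9 and k=1: 1436859 and 3; difference 1436856.

Σ = 1436856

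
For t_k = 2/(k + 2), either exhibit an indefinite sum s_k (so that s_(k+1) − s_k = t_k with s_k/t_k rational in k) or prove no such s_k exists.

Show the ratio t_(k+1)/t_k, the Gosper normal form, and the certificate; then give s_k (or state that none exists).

r(k) = (k + 2)/(k + 3) after simplifying.
A = k + 2, B = k + 3, C = 1.
Key eq: (k + 2)·f(k+1) = (k + 2)·f(k) + (1).
deg f ≤ 0 (via 1,1,0).
Put f(k) = c0: A·f(k+1) − B(k−1)·f(k) − C = -1; need -1 = 0 — inconsistent ⇒ no f, not summable.

not Gosper-summable; s_k does not exist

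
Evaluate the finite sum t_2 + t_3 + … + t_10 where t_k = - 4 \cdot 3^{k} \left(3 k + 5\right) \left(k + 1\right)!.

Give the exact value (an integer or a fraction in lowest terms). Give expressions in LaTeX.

t_(k+1)/t_k = 3*(k + 2)*(3*k + 8)/(3*k + 5).
A = 3*k + 6, B = 1, C = k + 5/3.
Set up (3*k + 6)·f(k+1) − (1)·f(k) − (k + 5/3) = 0.
From deg A=1, deg B=0, deg C=1: d=0.
Match coefficients ⇒ f(k) = 1/3.
Then R = B(k−1)f/C = 1/(3*k + 5), so s_k = R(k)·t_k = -4*3**k*factorial(k + 1).
Check: Δs_k = -4*3**k*(3*k + 5)*factorial(k + 1). ✓
Telescoping: Σ = s_(11) − s_(2) = -339414785740800 − (-216) = -339414785740584.

Σ = -339414785740584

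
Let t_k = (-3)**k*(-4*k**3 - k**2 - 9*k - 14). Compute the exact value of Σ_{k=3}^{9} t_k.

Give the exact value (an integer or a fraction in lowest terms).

Σ = 49129308

The ratio is 3*(-4*k**3 - 13*k**2 - 23*k - 28)/(4*k**3 + k**2 + 9*k + 14).
A = -3, B = 1, C = k**3 + k**2/4 + 9*k/4 + 7/2.
Set up (-3)·f(k+1) − (1)·f(k) − (k**3 + k**2/4 + 9*k/4 + 7/2) = 0.
Bound: deg f ≤ 3.
Solve for f: f(k) = -(k**3 - 2*k**2 + 3*k + 2)/4 (degree 3 ≤ 3).
R(k) = B(k−1)·f(k)/C(k) = -(k**3 - 2*k**2 + 3*k + 2)/(4*k**3 + k**2 + 9*k + 14); s_k = R·t_k = (-3)**k*(k**3 - 2*k**2 + 3*k + 2).
Check: Δs_k = (-3)**k*(-4*k**3 - k**2 - 9*k - 14). ✓
Sum = s_(10) − s_(3); s_(10) = 49128768, s_(3) = -540 ⇒ 49129308.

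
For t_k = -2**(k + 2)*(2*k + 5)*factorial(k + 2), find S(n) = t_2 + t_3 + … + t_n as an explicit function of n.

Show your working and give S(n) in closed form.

S(n) = -8*2**n*factorial(n + 3) + 384

r(k) = 2*(k + 3)*(2*k + 7)/(2*k + 5) after simplifying.
Normal form (A,B,C) = (2*k + 6, 1, k + 5/2).
Solve (2*k + 6)·f(k+1) − (1)·f(k) = k + 5/2.
From deg A=1, deg B=0, deg C=1: d=0.
A polynomial solution: f(k) = 1/2.
Get s_k = R·t_k = -2**(k + 2)*factorial(k + 2) with R(k) = B(k−1)f(k)/C(k) = 1/(2*k + 5).
Check: Δs_k = -2**(k + 2)*(2*k + 5)*factorial(k + 2). ✓
Telescope: S(n) = s_(n+1) − s_(2) = -2**(n + 3)*factorial(n + 3) − (-384) = -8*2**n*factorial(n + 3) + 384.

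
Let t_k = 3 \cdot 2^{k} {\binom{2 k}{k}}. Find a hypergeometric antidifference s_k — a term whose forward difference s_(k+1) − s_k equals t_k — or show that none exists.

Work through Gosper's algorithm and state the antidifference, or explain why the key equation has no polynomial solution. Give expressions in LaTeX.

none (Gosper's algorithm certifies no s_k)

Step 1: r(k) = 4*(2*k + 1)/(k + 1).
So A=8*k + 4 and B=k + 1, with C=1.
Solve (8*k + 4)·f(k+1) − (k)·f(k) = 1.
From deg A=1, deg B=1, deg C=0: d=-1.
Negative degree bound (-1): no f exists, t_k not Gosper-summable.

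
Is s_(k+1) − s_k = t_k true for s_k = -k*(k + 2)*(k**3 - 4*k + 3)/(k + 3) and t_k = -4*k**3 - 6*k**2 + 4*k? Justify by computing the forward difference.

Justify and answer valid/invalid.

Invalid: residual 3*k*(k**3 + 6*k**2 + 6*k - 5)/(k**2 + 7*k + 12) ≠ 0.

s_(k+1) = (k + 1)*(k + 3)*(4*k - (k + 1)**3 + 1)/(k + 4)
s_(k+1) − s_k = k*(-4*k**4 - 31*k**3 - 68*k**2 - 26*k + 33)/(k**2 + 7*k + 12)
(s_(k+1) − s_k) − t_k = 3*k*(k**3 + 6*k**2 + 6*k - 5)/(k**2 + 7*k + 12)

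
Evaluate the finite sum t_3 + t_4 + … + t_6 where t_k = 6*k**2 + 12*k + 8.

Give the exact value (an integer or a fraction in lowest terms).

t_(k+1)/t_k = (3*k**2 + 12*k + 13)/(3*k**2 + 6*k + 4).
So A=1 and B=1, with C=k**2 + 2*k + 4/3.
Need (1)·f(k+1) − (1)·f(k) = k**2 + 2*k + 4/3.
deg f ≤ 3 (via 0,0,2).
Solve for f: f(k) = k*(2*k**2 + 3*k + 3)/6 (degree 3 ≤ 3).
Then R = B(k−1)f/C = k*(2*k**2 + 3*k + 3)/(2*(3*k**2 + 6*k + 4)), so s_k = R(k)·t_k = k*(2*k**2 + 3*k + 3).
Δs = 6*k**2 + 12*k + 8, as required.
Σ_(k=3)^(6) t_k = s_(7) − s_(3) = 854 − (90) = 764.

Σ = 764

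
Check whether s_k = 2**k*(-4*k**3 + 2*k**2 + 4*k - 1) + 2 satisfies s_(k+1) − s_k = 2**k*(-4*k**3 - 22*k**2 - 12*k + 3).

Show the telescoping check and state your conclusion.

valid (s_(k+1) − s_k reduces to t_k)

s_(k+1) = 2*2**k*(4*k - 4*(k + 1)**3 + 2*(k + 1)**2 + 3) + 2
s_(k+1) − s_k = 2**k*(-4*k**3 - 22*k**2 - 12*k + 3)
(s_(k+1) − s_k) − t_k = 0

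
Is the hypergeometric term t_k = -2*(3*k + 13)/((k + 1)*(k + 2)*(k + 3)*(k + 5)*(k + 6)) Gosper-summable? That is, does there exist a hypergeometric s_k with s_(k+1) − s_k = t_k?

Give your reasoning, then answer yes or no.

Step 1: r(k) = (k + 1)*(k + 5)*(3*k + 16)/((k + 4)*(k + 7)*(3*k + 13)).
Factor: A=k + 1; B=k + 7; C=k**2 + 25*k/3 + 52/3.
f must satisfy (k + 1)·f(k+1) − (k + 6)·f(k) = k**2 + 25*k/3 + 52/3.
Degrees (1,1,2) ⇒ d ≤ 5.
A polynomial solution: f(k) = k*(k + 3)*(k + 4)*(k**2 + 8*k + 17)/30.
Then R = B(k−1)f/C = k*(k + 3)*(k + 6)*(k**2 + 8*k + 17)/(10*(3*k + 13)), so s_k = R(k)·t_k = k*(-k**2 - 8*k - 17)/(5*(k**3 + 8*k**2 + 17*k + 10)).
Verify: 2*(-3*k - 13)/(k**5 + 17*k**4 + 107*k**3 + 307*k**2 + 396*k + 180) matches t_k.

Yes. s_k = k*(-k**2 - 8*k - 17)/(5*(k**3 + 8*k**2 + 17*k + 10)).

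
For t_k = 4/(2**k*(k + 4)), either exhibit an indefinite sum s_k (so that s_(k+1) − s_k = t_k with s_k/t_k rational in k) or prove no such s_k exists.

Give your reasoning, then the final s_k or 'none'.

none — t_k is not Gosper-summable

Compute t_(k+1)/t_k: get (k + 4)/(2*(k + 5)).
Factor: A=k/2 + 2; B=k + 5; C=1.
f must satisfy (k/2 + 2)·f(k+1) − (k + 4)·f(k) = 1.
deg f ≤ -1 (via 1,1,0).
d = -1 < 0 ⇒ no nonzero polynomial f; not summable.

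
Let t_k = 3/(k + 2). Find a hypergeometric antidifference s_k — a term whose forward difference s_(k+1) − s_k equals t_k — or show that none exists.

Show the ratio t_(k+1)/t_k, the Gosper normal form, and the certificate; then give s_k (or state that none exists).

r(k) = (k + 2)/(k + 3) after simplifying.
Gosper form: A/B · C(k+1)/C(k) with A=k + 2, B=k + 3, C=1.
Solve (k + 2)·f(k+1) − (k + 2)·f(k) = 1.
From deg A=1, deg B=1, deg C=0: d=0.
Generic f = c0 gives residual -1; -1 = 0 cannot hold, so t_k is not Gosper-summable.

no hypergeometric antidifference exists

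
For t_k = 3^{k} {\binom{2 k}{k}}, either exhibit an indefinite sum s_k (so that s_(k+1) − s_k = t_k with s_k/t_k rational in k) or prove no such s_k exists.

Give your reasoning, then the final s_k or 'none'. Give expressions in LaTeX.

The ratio is 6*(2*k + 1)/(k + 1).
Normal form (A,B,C) = (12*k + 6, k + 1, 1).
Need (12*k + 6)·f(k+1) − (k)·f(k) = 1.
d = -1 from the (1,1,0) case.
deg f ≤ -1 is impossible — no certificate.

not Gosper-summable; s_k does not exist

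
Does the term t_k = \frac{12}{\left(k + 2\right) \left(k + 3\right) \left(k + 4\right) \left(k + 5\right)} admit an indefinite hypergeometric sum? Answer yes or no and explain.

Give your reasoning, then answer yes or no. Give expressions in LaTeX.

Yes. s_k = \frac{k \left(k^{2} + 9 k + 26\right)}{6 \left(k + 2\right) \left(k + 3\right) \left(k + 4\right)}.

t_(k+1)/t_k = (k + 2)/(k + 6).
A = k + 2, B = k + 6, C = 1.
Key eq: (k + 2)·f(k+1) = (k + 5)·f(k) + (1).
Bound: deg f ≤ 3.
Coefficient equations give f(k) = k*(k**2 + 9*k + 26)/72.
Certificate R = B(k−1)f/C = k*(k + 5)*(k**2 + 9*k + 26)/72 gives s_k = k*(k**2 + 9*k + 26)/(6*(k + 2)*(k + 3)*(k + 4)).
Check: Δs_k = 12/(k**4 + 14*k**3 + 71*k**2 + 154*k + 120). ✓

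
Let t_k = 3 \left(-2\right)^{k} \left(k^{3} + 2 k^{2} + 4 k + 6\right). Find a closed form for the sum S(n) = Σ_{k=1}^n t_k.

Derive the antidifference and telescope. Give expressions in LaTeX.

S(n) = 2 \left(-2\right)^{n} n^{3} + 6 \left(-2\right)^{n} n^{2} + 10 \left(-2\right)^{n} n + 14 \left(-2\right)^{n} - 14

r(k) = 2*(-k**3 - 5*k**2 - 11*k - 13)/(k**3 + 2*k**2 + 4*k + 6) after simplifying.
Normal form (A,B,C) = (-2, 1, k**3 + 2*k**2 + 4*k + 6).
Need (-2)·f(k+1) − (1)·f(k) = k**3 + 2*k**2 + 4*k + 6.
Bound: deg f ≤ 3.
Solving with deg f ≤ 3: f(k) = -(k**3 + 2*k + 4)/3.
Then R = B(k−1)f/C = -(k**3 + 2*k + 4)/(3*(k**3 + 2*k**2 + 4*k + 6)), so s_k = R(k)·t_k = (-2)**k*(-k**3 - 2*k - 4).
Verify: (-2)**k*(k**3 + 6*k + 2*(k + 1)**3 + 16) matches t_k.
Telescope: S(n) = s_(n+1) − s_(1) = 2*(-2)**n*(n**3 + 3*n**2 + 5*n + 7) − (14) = 2*(-2)**n*n**3 + 6*(-2)**n*n**2 + 10*(-2)**n*n + 14*(-2)**n - 14.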